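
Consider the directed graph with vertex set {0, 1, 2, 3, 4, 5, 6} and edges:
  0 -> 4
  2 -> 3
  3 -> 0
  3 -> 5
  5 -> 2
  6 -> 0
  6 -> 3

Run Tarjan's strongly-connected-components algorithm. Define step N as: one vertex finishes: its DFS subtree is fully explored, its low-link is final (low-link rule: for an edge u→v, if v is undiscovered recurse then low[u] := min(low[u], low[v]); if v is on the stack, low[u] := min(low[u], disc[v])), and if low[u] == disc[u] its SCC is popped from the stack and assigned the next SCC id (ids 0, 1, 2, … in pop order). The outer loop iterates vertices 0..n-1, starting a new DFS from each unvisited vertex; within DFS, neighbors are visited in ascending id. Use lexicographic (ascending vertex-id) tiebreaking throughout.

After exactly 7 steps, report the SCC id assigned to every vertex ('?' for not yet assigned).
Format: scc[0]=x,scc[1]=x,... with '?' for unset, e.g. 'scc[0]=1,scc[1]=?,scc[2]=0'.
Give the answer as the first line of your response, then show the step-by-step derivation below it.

scc[0]=1,scc[1]=2,scc[2]=3,scc[3]=3,scc[4]=0,scc[5]=3,scc[6]=4

step 1: low=(low[0]=0,low[1]=?,low[2]=?,low[3]=?,low[4]=1,low[5]=?,low[6]=?); scc=(scc[0]=?,scc[1]=?,scc[2]=?,scc[3]=?,scc[4]=0,scc[5]=?,scc[6]=?)
step 2: low=(low[0]=0,low[1]=?,low[2]=?,low[3]=?,low[4]=1,low[5]=?,low[6]=?); scc=(scc[0]=1,scc[1]=?,scc[2]=?,scc[3]=?,scc[4]=0,scc[5]=?,scc[6]=?)
step 3: low=(low[0]=0,low[1]=2,low[2]=?,low[3]=?,low[4]=1,low[5]=?,low[6]=?); scc=(scc[0]=1,scc[1]=2,scc[2]=?,scc[3]=?,scc[4]=0,scc[5]=?,scc[6]=?)
step 4: low=(low[0]=0,low[1]=2,low[2]=3,low[3]=4,low[4]=1,low[5]=3,low[6]=?); scc=(scc[0]=1,scc[1]=2,scc[2]=?,scc[3]=?,scc[4]=0,scc[5]=?,scc[6]=?)
step 5: low=(low[0]=0,low[1]=2,low[2]=3,low[3]=3,low[4]=1,low[5]=3,low[6]=?); scc=(scc[0]=1,scc[1]=2,scc[2]=?,scc[3]=?,scc[4]=0,scc[5]=?,scc[6]=?)
step 6: low=(low[0]=0,low[1]=2,low[2]=3,low[3]=3,low[4]=1,low[5]=3,low[6]=?); scc=(scc[0]=1,scc[1]=2,scc[2]=3,scc[3]=3,scc[4]=0,scc[5]=3,scc[6]=?)
step 7: low=(low[0]=0,low[1]=2,low[2]=3,low[3]=3,low[4]=1,low[5]=3,low[6]=6); scc=(scc[0]=1,scc[1]=2,scc[2]=3,scc[3]=3,scc[4]=0,scc[5]=3,scc[6]=4)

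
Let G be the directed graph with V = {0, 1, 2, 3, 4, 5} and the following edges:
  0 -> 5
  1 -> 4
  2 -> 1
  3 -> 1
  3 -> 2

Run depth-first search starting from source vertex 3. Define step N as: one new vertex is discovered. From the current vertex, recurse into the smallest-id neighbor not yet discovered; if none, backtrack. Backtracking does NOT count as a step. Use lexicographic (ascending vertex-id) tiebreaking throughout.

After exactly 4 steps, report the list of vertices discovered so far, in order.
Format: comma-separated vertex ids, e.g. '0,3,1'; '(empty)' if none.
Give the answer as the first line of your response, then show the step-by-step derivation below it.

3,1,4,2

step 1: discover 3; path=3; order=3
step 2: discover 1; path=3>1; order=3,1
step 3: discover 4; path=3>1>4; order=3,1,4
step 4: discover 2; path=3>2; order=3,1,4,2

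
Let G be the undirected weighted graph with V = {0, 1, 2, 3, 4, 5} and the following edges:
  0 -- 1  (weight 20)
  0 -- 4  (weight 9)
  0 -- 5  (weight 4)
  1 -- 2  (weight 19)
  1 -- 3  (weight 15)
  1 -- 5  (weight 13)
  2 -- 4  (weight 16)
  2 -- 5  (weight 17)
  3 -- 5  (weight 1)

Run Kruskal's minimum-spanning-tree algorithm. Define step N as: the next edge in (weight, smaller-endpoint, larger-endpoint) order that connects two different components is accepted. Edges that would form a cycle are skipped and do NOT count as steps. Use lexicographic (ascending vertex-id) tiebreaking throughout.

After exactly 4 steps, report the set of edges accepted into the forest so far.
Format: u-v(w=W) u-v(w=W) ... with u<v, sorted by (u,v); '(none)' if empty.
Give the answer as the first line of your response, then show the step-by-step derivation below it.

0-4(w=9) 0-5(w=4) 1-5(w=13) 3-5(w=1)

step 1: add edge 3-5 (w=1); MST = {3-5(w=1)}
step 2: add edge 0-5 (w=4); MST = {0-5(w=4) 3-5(w=1)}
step 3: add edge 0-4 (w=9); MST = {0-4(w=9) 0-5(w=4) 3-5(w=1)}
step 4: add edge 1-5 (w=13); MST = {0-4(w=9) 0-5(w=4) 1-5(w=13) 3-5(w=1)}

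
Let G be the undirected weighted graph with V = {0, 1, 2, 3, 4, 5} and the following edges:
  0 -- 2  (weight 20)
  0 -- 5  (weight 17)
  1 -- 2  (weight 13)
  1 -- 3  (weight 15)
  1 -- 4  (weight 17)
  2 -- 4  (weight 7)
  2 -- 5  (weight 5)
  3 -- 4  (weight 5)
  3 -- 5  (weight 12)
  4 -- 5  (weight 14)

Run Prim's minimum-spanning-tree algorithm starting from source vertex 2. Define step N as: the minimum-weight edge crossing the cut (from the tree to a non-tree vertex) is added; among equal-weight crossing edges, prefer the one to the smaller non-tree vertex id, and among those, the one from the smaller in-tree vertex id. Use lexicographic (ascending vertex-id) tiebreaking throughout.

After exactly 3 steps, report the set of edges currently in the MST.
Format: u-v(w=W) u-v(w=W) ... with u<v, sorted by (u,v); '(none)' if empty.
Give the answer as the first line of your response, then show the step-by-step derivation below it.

2-4(w=7) 2-5(w=5) 3-4(w=5)

step 1: add edge 2-5 (w=5); MST = {2-5(w=5)}
step 2: add edge 2-4 (w=7); MST = {2-4(w=7) 2-5(w=5)}
step 3: add edge 3-4 (w=5); MST = {2-4(w=7) 2-5(w=5) 3-4(w=5)}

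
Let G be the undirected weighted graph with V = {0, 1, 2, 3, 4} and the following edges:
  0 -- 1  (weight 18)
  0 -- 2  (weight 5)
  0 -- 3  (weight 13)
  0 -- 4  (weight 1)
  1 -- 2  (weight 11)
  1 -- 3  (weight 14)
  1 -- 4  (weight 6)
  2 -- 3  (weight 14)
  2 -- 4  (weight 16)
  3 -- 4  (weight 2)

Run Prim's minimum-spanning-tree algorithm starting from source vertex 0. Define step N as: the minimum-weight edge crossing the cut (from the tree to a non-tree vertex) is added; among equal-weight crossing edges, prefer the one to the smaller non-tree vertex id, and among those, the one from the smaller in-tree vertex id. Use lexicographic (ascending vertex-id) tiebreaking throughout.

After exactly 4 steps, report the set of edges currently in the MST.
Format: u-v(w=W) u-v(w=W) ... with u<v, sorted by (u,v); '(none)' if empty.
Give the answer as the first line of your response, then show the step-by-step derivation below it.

0-2(w=5) 0-4(w=1) 1-4(w=6) 3-4(w=2)

step 1: add edge 0-4 (w=1); MST = {0-4(w=1)}
step 2: add edge 3-4 (w=2); MST = {0-4(w=1) 3-4(w=2)}
step 3: add edge 0-2 (w=5); MST = {0-2(w=5) 0-4(w=1) 3-4(w=2)}
step 4: add edge 1-4 (w=6); MST = {0-2(w=5) 0-4(w=1) 1-4(w=6) 3-4(w=2)}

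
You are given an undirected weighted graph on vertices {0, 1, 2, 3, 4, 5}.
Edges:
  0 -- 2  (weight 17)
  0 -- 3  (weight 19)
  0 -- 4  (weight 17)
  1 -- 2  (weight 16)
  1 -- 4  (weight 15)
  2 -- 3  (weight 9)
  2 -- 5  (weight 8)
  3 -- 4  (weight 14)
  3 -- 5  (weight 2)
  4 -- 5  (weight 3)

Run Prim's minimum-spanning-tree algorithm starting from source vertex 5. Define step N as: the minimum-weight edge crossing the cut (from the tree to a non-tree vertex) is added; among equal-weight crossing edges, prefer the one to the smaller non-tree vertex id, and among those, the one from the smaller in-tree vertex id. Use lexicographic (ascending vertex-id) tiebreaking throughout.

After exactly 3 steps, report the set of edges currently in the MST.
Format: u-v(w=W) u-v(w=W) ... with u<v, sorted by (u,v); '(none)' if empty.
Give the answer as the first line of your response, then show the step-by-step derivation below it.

2-5(w=8) 3-5(w=2) 4-5(w=3)

step 1: add edge 3-5 (w=2); MST = {3-5(w=2)}
step 2: add edge 4-5 (w=3); MST = {3-5(w=2) 4-5(w=3)}
step 3: add edge 2-5 (w=8); MST = {2-5(w=8) 3-5(w=2) 4-5(w=3)}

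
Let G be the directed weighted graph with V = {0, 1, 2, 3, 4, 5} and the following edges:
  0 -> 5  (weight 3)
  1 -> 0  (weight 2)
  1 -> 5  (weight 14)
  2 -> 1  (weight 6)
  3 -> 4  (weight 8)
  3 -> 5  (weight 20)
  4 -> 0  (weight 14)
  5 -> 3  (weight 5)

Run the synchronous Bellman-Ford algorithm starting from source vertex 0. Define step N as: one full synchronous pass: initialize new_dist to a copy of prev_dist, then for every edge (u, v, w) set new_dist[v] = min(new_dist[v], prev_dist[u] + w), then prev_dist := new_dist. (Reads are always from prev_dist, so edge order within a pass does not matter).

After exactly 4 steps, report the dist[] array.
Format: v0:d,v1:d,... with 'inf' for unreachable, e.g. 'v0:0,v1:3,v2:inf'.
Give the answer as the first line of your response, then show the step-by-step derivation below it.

v0:0,v1:inf,v2:inf,v3:8,v4:16,v5:3

step 1: dist = v0:0,v1:inf,v2:inf,v3:inf,v4:inf,v5:3
step 2: dist = v0:0,v1:inf,v2:inf,v3:8,v4:inf,v5:3
step 3: dist = v0:0,v1:inf,v2:inf,v3:8,v4:16,v5:3
step 4: dist = v0:0,v1:inf,v2:inf,v3:8,v4:16,v5:3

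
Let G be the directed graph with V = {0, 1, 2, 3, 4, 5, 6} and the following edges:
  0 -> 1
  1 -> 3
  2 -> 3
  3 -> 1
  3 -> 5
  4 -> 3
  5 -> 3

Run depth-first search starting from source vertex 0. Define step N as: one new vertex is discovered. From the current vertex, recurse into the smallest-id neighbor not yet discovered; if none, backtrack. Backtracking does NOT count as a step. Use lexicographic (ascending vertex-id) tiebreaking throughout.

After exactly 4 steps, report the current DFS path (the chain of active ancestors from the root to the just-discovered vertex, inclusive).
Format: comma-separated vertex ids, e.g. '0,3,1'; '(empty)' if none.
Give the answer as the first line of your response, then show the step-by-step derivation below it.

0,1,3,5

step 1: discover 0; path=0; order=0
step 2: discover 1; path=0>1; order=0,1
step 3: discover 3; path=0>1>3; order=0,1,3
step 4: discover 5; path=0>1>3>5; order=0,1,3,5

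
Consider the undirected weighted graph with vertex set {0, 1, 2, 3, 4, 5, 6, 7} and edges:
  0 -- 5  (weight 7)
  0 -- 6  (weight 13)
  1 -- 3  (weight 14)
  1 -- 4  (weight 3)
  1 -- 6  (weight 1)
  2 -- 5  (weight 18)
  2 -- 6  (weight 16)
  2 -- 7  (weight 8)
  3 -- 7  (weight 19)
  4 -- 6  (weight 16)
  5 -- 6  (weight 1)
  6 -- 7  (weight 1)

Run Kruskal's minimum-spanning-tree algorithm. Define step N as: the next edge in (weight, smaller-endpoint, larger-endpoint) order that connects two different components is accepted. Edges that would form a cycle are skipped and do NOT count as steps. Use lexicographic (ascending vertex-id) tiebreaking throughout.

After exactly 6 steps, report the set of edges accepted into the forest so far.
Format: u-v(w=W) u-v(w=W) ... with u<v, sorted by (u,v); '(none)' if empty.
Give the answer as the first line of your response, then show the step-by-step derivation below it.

0-5(w=7) 1-4(w=3) 1-6(w=1) 2-7(w=8) 5-6(w=1) 6-7(w=1)

step 1: add edge 1-6 (w=1); MST = {1-6(w=1)}
step 2: add edge 5-6 (w=1); MST = {1-6(w=1) 5-6(w=1)}
step 3: add edge 6-7 (w=1); MST = {1-6(w=1) 5-6(w=1) 6-7(w=1)}
step 4: add edge 1-4 (w=3); MST = {1-4(w=3) 1-6(w=1) 5-6(w=1) 6-7(w=1)}
step 5: add edge 0-5 (w=7); MST = {0-5(w=7) 1-4(w=3) 1-6(w=1) 5-6(w=1) 6-7(w=1)}
step 6: add edge 2-7 (w=8); MST = {0-5(w=7) 1-4(w=3) 1-6(w=1) 2-7(w=8) 5-6(w=1) 6-7(w=1)}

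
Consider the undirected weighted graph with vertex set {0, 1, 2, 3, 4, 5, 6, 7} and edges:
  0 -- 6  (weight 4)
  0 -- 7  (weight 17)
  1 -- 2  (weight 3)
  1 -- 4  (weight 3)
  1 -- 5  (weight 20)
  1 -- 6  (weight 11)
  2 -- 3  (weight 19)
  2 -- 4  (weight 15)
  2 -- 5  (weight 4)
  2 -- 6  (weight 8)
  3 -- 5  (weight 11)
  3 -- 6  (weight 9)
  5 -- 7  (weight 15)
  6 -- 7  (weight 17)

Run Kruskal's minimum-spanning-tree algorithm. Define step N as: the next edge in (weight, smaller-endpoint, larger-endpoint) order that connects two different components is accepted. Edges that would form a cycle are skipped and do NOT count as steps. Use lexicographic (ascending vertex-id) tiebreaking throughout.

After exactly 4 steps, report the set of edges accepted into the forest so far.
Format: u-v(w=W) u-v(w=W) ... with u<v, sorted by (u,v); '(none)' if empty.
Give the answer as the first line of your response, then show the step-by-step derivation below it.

0-6(w=4) 1-2(w=3) 1-4(w=3) 2-5(w=4)

step 1: add edge 1-2 (w=3); MST = {1-2(w=3)}
step 2: add edge 1-4 (w=3); MST = {1-2(w=3) 1-4(w=3)}
step 3: add edge 0-6 (w=4); MST = {0-6(w=4) 1-2(w=3) 1-4(w=3)}
step 4: add edge 2-5 (w=4); MST = {0-6(w=4) 1-2(w=3) 1-4(w=3) 2-5(w=4)}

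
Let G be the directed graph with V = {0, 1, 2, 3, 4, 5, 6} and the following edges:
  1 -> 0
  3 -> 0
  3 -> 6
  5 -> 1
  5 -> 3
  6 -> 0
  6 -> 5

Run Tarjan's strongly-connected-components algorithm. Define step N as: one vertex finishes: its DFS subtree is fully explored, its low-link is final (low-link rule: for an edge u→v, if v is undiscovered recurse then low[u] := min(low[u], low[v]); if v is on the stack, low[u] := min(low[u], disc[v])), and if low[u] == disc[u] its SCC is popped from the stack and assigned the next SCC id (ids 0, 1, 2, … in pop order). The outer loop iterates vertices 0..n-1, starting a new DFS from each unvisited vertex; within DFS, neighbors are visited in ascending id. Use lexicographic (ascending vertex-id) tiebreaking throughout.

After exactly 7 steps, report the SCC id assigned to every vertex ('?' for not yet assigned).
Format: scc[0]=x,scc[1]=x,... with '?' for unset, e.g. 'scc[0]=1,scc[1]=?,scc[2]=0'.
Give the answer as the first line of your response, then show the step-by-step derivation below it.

scc[0]=0,scc[1]=1,scc[2]=2,scc[3]=3,scc[4]=4,scc[5]=3,scc[6]=3

step 1: low=(low[0]=0,low[1]=?,low[2]=?,low[3]=?,low[4]=?,low[5]=?,low[6]=?); scc=(scc[0]=0,scc[1]=?,scc[2]=?,scc[3]=?,scc[4]=?,scc[5]=?,scc[6]=?)
step 2: low=(low[0]=0,low[1]=1,low[2]=?,low[3]=?,low[4]=?,low[5]=?,low[6]=?); scc=(scc[0]=0,scc[1]=1,scc[2]=?,scc[3]=?,scc[4]=?,scc[5]=?,scc[6]=?)
step 3: low=(low[0]=0,low[1]=1,low[2]=2,low[3]=?,low[4]=?,low[5]=?,low[6]=?); scc=(scc[0]=0,scc[1]=1,scc[2]=2,scc[3]=?,scc[4]=?,scc[5]=?,scc[6]=?)
step 4: low=(low[0]=0,low[1]=1,low[2]=2,low[3]=3,low[4]=?,low[5]=3,low[6]=4); scc=(scc[0]=0,scc[1]=1,scc[2]=2,scc[3]=?,scc[4]=?,scc[5]=?,scc[6]=?)
step 5: low=(low[0]=0,low[1]=1,low[2]=2,low[3]=3,low[4]=?,low[5]=3,low[6]=3); scc=(scc[0]=0,scc[1]=1,scc[2]=2,scc[3]=?,scc[4]=?,scc[5]=?,scc[6]=?)
step 6: low=(low[0]=0,low[1]=1,low[2]=2,low[3]=3,low[4]=?,low[5]=3,low[6]=3); scc=(scc[0]=0,scc[1]=1,scc[2]=2,scc[3]=3,scc[4]=?,scc[5]=3,scc[6]=3)
step 7: low=(low[0]=0,low[1]=1,low[2]=2,low[3]=3,low[4]=6,low[5]=3,low[6]=3); scc=(scc[0]=0,scc[1]=1,scc[2]=2,scc[3]=3,scc[4]=4,scc[5]=3,scc[6]=3)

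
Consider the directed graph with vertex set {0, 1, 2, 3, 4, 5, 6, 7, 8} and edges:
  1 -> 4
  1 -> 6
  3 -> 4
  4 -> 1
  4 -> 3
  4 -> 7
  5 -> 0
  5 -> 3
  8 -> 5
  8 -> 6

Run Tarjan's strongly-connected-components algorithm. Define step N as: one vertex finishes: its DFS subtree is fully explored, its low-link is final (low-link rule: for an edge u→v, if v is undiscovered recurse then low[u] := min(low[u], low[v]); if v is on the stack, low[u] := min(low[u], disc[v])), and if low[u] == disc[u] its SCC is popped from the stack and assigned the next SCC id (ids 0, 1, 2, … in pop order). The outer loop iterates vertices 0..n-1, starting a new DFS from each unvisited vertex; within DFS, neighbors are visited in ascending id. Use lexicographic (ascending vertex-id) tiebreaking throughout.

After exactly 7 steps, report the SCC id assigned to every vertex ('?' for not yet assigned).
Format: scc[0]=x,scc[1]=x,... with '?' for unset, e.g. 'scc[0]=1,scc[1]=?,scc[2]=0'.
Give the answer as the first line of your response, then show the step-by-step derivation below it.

scc[0]=0,scc[1]=3,scc[2]=4,scc[3]=3,scc[4]=3,scc[5]=?,scc[6]=2,scc[7]=1,scc[8]=?

step 1: low=(low[0]=0,low[1]=?,low[2]=?,low[3]=?,low[4]=?,low[5]=?,low[6]=?,low[7]=?,low[8]=?); scc=(scc[0]=0,scc[1]=?,scc[2]=?,scc[3]=?,scc[4]=?,scc[5]=?,scc[6]=?,scc[7]=?,scc[8]=?)
step 2: low=(low[0]=0,low[1]=1,low[2]=?,low[3]=2,low[4]=1,low[5]=?,low[6]=?,low[7]=?,low[8]=?); scc=(scc[0]=0,scc[1]=?,scc[2]=?,scc[3]=?,scc[4]=?,scc[5]=?,scc[6]=?,scc[7]=?,scc[8]=?)
step 3: low=(low[0]=0,low[1]=1,low[2]=?,low[3]=2,low[4]=1,low[5]=?,low[6]=?,low[7]=4,low[8]=?); scc=(scc[0]=0,scc[1]=?,scc[2]=?,scc[3]=?,scc[4]=?,scc[5]=?,scc[6]=?,scc[7]=1,scc[8]=?)
step 4: low=(low[0]=0,low[1]=1,low[2]=?,low[3]=2,low[4]=1,low[5]=?,low[6]=?,low[7]=4,low[8]=?); scc=(scc[0]=0,scc[1]=?,scc[2]=?,scc[3]=?,scc[4]=?,scc[5]=?,scc[6]=?,scc[7]=1,scc[8]=?)
step 5: low=(low[0]=0,low[1]=1,low[2]=?,low[3]=2,low[4]=1,low[5]=?,low[6]=5,low[7]=4,low[8]=?); scc=(scc[0]=0,scc[1]=?,scc[2]=?,scc[3]=?,scc[4]=?,scc[5]=?,scc[6]=2,scc[7]=1,scc[8]=?)
step 6: low=(low[0]=0,low[1]=1,low[2]=?,low[3]=2,low[4]=1,low[5]=?,low[6]=5,low[7]=4,low[8]=?); scc=(scc[0]=0,scc[1]=3,scc[2]=?,scc[3]=3,scc[4]=3,scc[5]=?,scc[6]=2,scc[7]=1,scc[8]=?)
step 7: low=(low[0]=0,low[1]=1,low[2]=6,low[3]=2,low[4]=1,low[5]=?,low[6]=5,low[7]=4,low[8]=?); scc=(scc[0]=0,scc[1]=3,scc[2]=4,scc[3]=3,scc[4]=3,scc[5]=?,scc[6]=2,scc[7]=1,scc[8]=?)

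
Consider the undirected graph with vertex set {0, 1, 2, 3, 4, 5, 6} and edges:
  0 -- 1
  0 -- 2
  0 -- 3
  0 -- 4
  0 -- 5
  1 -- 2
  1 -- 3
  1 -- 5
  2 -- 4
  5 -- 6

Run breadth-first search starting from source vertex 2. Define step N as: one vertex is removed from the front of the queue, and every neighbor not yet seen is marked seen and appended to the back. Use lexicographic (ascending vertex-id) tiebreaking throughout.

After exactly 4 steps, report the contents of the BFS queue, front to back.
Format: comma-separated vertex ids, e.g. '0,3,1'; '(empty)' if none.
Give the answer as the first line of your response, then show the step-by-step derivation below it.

3,5

step 1: dequeue 2; queue=[0,1,4]; order=2
step 2: dequeue 0; queue=[1,4,3,5]; order=2,0
step 3: dequeue 1; queue=[4,3,5]; order=2,0,1
step 4: dequeue 4; queue=[3,5]; order=2,0,1,4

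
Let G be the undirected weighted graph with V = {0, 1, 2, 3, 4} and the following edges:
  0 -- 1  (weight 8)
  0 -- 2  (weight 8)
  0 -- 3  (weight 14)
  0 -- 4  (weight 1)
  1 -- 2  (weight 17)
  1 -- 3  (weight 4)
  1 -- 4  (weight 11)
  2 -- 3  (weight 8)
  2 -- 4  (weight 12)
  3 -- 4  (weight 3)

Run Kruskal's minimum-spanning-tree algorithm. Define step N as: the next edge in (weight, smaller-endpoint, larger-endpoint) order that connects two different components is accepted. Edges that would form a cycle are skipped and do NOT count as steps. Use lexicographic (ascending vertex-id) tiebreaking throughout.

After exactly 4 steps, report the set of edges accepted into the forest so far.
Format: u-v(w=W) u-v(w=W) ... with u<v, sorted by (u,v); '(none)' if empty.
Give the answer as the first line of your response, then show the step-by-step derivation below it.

0-2(w=8) 0-4(w=1) 1-3(w=4) 3-4(w=3)

step 1: add edge 0-4 (w=1); MST = {0-4(w=1)}
step 2: add edge 3-4 (w=3); MST = {0-4(w=1) 3-4(w=3)}
step 3: add edge 1-3 (w=4); MST = {0-4(w=1) 1-3(w=4) 3-4(w=3)}
step 4: add edge 0-2 (w=8); MST = {0-2(w=8) 0-4(w=1) 1-3(w=4) 3-4(w=3)}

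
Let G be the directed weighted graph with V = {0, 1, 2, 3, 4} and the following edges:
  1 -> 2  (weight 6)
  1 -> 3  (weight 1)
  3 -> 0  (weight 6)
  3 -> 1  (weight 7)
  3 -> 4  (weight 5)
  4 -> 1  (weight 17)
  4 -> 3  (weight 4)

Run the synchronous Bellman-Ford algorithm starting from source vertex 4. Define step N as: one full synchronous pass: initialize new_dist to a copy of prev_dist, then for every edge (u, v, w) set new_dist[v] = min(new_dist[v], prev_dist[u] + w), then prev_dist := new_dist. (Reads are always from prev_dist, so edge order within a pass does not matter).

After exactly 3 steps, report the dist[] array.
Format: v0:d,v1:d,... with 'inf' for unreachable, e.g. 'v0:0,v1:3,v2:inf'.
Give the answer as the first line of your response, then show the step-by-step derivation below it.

v0:10,v1:11,v2:17,v3:4,v4:0

step 1: dist = v0:inf,v1:17,v2:inf,v3:4,v4:0
step 2: dist = v0:10,v1:11,v2:23,v3:4,v4:0
step 3: dist = v0:10,v1:11,v2:17,v3:4,v4:0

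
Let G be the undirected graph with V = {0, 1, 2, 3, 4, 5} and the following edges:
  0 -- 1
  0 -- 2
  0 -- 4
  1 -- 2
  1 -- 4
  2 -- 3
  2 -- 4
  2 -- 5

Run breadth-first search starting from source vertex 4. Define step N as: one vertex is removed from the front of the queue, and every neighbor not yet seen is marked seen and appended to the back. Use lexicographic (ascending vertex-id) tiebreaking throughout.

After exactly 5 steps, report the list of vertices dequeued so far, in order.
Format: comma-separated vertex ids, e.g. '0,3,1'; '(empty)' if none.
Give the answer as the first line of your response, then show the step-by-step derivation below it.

4,0,1,2,3

step 1: dequeue 4; queue=[0,1,2]; order=4
step 2: dequeue 0; queue=[1,2]; order=4,0
step 3: dequeue 1; queue=[2]; order=4,0,1
step 4: dequeue 2; queue=[3,5]; order=4,0,1,2
step 5: dequeue 3; queue=[5]; order=4,0,1,2,3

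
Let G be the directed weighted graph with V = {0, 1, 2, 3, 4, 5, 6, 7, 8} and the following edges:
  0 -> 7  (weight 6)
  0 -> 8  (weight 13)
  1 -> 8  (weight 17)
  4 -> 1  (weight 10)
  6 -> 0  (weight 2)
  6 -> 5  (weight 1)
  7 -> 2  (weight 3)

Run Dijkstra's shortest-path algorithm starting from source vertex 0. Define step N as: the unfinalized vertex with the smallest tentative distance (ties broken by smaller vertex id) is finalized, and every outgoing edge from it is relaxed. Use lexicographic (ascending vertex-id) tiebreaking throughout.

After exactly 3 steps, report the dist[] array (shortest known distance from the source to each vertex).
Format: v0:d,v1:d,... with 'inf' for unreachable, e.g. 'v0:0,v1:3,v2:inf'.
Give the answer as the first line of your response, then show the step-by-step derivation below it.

v0:0,v1:inf,v2:9,v3:inf,v4:inf,v5:inf,v6:inf,v7:6,v8:13

step 1: dist = v0:0,v1:inf,v2:inf,v3:inf,v4:inf,v5:inf,v6:inf,v7:6,v8:13
step 2: dist = v0:0,v1:inf,v2:9,v3:inf,v4:inf,v5:inf,v6:inf,v7:6,v8:13
step 3: dist = v0:0,v1:inf,v2:9,v3:inf,v4:inf,v5:inf,v6:inf,v7:6,v8:13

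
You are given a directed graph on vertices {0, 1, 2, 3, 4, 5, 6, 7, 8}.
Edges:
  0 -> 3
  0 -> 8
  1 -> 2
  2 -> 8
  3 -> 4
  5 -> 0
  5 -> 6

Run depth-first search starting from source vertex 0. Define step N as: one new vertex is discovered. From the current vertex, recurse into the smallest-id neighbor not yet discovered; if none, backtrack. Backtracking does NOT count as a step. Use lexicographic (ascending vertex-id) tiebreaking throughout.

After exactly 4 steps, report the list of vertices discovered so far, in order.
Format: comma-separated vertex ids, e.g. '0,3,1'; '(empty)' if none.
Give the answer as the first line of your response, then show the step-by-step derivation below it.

0,3,4,8

step 1: discover 0; path=0; order=0
step 2: discover 3; path=0>3; order=0,3
step 3: discover 4; path=0>3>4; order=0,3,4
step 4: discover 8; path=0>8; order=0,3,4,8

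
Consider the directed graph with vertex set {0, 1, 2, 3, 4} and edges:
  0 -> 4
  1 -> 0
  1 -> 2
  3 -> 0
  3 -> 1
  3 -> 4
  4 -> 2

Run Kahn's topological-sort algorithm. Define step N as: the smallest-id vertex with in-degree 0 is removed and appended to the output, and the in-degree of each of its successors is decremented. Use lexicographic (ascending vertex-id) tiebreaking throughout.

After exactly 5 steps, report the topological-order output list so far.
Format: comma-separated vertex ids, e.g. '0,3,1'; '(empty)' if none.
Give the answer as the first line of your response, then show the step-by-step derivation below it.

3,1,0,4,2

step 1: output 3; order=[3]; indeg=(1,0,2,0,1)
step 2: output 1; order=[3,1]; indeg=(0,0,1,0,1)
step 3: output 0; order=[3,1,0]; indeg=(0,0,1,0,0)
step 4: output 4; order=[3,1,0,4]; indeg=(0,0,0,0,0)
step 5: output 2; order=[3,1,0,4,2]; indeg=(0,0,0,0,0)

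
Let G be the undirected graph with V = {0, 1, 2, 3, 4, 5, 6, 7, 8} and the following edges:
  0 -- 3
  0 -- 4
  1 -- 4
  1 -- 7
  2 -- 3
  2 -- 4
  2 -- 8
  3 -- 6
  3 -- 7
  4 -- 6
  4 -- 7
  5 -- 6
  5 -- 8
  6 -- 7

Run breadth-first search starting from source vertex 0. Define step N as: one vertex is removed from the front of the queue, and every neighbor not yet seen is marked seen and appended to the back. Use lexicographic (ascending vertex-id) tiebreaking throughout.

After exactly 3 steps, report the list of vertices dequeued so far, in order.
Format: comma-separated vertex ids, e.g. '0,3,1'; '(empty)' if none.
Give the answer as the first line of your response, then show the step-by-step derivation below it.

0,3,4

step 1: dequeue 0; queue=[3,4]; order=0
step 2: dequeue 3; queue=[4,2,6,7]; order=0,3
step 3: dequeue 4; queue=[2,6,7,1]; order=0,3,4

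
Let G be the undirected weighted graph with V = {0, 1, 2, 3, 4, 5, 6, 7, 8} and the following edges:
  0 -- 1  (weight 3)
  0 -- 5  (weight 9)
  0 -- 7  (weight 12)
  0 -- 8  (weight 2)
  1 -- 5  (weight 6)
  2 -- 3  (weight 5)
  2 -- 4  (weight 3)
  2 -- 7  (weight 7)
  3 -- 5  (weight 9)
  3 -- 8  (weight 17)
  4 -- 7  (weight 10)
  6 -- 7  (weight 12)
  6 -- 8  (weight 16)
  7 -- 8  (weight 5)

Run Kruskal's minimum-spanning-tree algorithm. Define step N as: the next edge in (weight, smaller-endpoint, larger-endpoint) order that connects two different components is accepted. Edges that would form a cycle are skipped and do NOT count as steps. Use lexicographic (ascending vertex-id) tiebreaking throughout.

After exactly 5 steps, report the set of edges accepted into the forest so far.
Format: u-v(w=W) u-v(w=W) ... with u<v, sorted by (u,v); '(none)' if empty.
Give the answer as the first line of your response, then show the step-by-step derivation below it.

0-1(w=3) 0-8(w=2) 2-3(w=5) 2-4(w=3) 7-8(w=5)

step 1: add edge 0-8 (w=2); MST = {0-8(w=2)}
step 2: add edge 0-1 (w=3); MST = {0-1(w=3) 0-8(w=2)}
step 3: add edge 2-4 (w=3); MST = {0-1(w=3) 0-8(w=2) 2-4(w=3)}
step 4: add edge 2-3 (w=5); MST = {0-1(w=3) 0-8(w=2) 2-3(w=5) 2-4(w=3)}
step 5: add edge 7-8 (w=5); MST = {0-1(w=3) 0-8(w=2) 2-3(w=5) 2-4(w=3) 7-8(w=5)}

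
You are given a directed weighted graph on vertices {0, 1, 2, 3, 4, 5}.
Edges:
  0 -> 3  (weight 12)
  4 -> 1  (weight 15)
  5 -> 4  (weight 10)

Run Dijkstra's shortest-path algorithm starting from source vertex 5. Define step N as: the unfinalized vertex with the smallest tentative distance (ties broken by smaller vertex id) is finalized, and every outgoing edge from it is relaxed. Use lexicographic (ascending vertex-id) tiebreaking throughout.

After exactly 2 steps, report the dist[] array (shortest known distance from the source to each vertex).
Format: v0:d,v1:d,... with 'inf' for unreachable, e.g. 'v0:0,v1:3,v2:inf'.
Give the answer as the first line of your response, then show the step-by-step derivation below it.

v0:inf,v1:25,v2:inf,v3:inf,v4:10,v5:0

step 1: dist = v0:inf,v1:inf,v2:inf,v3:inf,v4:10,v5:0
step 2: dist = v0:inf,v1:25,v2:inf,v3:inf,v4:10,v5:0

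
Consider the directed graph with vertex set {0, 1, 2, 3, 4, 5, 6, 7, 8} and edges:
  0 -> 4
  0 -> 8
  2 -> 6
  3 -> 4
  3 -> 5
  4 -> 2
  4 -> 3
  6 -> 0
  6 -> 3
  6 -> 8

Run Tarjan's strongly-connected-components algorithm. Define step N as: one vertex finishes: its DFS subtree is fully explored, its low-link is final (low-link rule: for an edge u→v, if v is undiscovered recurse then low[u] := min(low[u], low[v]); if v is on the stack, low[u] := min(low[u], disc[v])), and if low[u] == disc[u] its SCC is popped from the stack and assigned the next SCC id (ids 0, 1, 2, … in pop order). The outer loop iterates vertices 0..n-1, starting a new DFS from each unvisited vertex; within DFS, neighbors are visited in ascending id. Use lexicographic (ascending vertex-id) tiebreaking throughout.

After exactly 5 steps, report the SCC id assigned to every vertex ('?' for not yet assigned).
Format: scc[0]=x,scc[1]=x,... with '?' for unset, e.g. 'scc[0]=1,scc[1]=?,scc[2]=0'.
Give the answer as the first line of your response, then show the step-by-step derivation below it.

scc[0]=?,scc[1]=?,scc[2]=?,scc[3]=?,scc[4]=?,scc[5]=0,scc[6]=?,scc[7]=?,scc[8]=1

step 1: low=(low[0]=0,low[1]=?,low[2]=2,low[3]=1,low[4]=1,low[5]=5,low[6]=0,low[7]=?,low[8]=?); scc=(scc[0]=?,scc[1]=?,scc[2]=?,scc[3]=?,scc[4]=?,scc[5]=0,scc[6]=?,scc[7]=?,scc[8]=?)
step 2: low=(low[0]=0,low[1]=?,low[2]=2,low[3]=1,low[4]=1,low[5]=5,low[6]=0,low[7]=?,low[8]=?); scc=(scc[0]=?,scc[1]=?,scc[2]=?,scc[3]=?,scc[4]=?,scc[5]=0,scc[6]=?,scc[7]=?,scc[8]=?)
step 3: low=(low[0]=0,low[1]=?,low[2]=2,low[3]=1,low[4]=1,low[5]=5,low[6]=0,low[7]=?,low[8]=6); scc=(scc[0]=?,scc[1]=?,scc[2]=?,scc[3]=?,scc[4]=?,scc[5]=0,scc[6]=?,scc[7]=?,scc[8]=1)
step 4: low=(low[0]=0,low[1]=?,low[2]=2,low[3]=1,low[4]=1,low[5]=5,low[6]=0,low[7]=?,low[8]=6); scc=(scc[0]=?,scc[1]=?,scc[2]=?,scc[3]=?,scc[4]=?,scc[5]=0,scc[6]=?,scc[7]=?,scc[8]=1)
step 5: low=(low[0]=0,low[1]=?,low[2]=0,low[3]=1,low[4]=1,low[5]=5,low[6]=0,low[7]=?,low[8]=6); scc=(scc[0]=?,scc[1]=?,scc[2]=?,scc[3]=?,scc[4]=?,scc[5]=0,scc[6]=?,scc[7]=?,scc[8]=1)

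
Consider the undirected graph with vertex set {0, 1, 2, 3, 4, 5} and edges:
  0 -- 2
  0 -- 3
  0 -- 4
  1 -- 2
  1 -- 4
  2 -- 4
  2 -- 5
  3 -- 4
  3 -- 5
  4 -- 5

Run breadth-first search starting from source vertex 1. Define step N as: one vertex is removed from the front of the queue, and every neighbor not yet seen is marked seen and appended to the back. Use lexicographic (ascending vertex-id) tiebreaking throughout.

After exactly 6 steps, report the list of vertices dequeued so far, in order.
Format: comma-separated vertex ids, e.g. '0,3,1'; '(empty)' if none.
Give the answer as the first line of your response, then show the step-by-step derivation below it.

1,2,4,0,5,3

step 1: dequeue 1; queue=[2,4]; order=1
step 2: dequeue 2; queue=[4,0,5]; order=1,2
step 3: dequeue 4; queue=[0,5,3]; order=1,2,4
step 4: dequeue 0; queue=[5,3]; order=1,2,4,0
step 5: dequeue 5; queue=[3]; order=1,2,4,0,5
step 6: dequeue 3; queue=[(empty)]; order=1,2,4,0,5,3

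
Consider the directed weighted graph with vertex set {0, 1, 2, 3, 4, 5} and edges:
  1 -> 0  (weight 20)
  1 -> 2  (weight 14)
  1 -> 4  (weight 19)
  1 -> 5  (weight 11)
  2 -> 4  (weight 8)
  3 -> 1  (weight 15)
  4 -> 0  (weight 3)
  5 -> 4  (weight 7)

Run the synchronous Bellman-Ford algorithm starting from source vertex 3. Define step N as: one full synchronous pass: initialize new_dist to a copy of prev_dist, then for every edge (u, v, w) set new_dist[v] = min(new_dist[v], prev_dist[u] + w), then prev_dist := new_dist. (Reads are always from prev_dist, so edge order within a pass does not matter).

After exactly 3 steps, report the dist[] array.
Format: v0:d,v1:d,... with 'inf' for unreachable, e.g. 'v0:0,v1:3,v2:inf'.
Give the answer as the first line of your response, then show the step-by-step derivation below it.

v0:35,v1:15,v2:29,v3:0,v4:33,v5:26

step 1: dist = v0:inf,v1:15,v2:inf,v3:0,v4:inf,v5:inf
step 2: dist = v0:35,v1:15,v2:29,v3:0,v4:34,v5:26
step 3: dist = v0:35,v1:15,v2:29,v3:0,v4:33,v5:26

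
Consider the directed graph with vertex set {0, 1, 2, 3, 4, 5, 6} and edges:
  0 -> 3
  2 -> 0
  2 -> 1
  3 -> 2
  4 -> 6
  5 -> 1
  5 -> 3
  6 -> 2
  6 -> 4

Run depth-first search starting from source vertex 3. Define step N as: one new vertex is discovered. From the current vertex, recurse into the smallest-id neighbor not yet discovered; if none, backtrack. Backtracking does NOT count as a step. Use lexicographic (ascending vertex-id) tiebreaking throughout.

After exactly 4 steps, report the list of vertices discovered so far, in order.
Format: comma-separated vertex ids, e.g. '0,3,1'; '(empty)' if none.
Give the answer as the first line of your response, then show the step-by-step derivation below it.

3,2,0,1

step 1: discover 3; path=3; order=3
step 2: discover 2; path=3>2; order=3,2
step 3: discover 0; path=3>2>0; order=3,2,0
step 4: discover 1; path=3>2>1; order=3,2,0,1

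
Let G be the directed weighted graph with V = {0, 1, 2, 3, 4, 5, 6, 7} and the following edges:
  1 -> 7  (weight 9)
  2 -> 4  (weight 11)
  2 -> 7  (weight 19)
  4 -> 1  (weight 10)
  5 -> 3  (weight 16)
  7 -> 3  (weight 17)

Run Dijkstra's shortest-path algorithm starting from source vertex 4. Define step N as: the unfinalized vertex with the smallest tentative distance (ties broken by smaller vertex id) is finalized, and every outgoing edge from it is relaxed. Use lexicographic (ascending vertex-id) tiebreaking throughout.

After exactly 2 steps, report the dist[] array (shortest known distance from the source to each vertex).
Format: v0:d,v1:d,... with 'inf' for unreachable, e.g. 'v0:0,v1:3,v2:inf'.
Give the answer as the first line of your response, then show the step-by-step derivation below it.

v0:inf,v1:10,v2:inf,v3:inf,v4:0,v5:inf,v6:inf,v7:19

step 1: dist = v0:inf,v1:10,v2:inf,v3:inf,v4:0,v5:inf,v6:inf,v7:inf
step 2: dist = v0:inf,v1:10,v2:inf,v3:inf,v4:0,v5:inf,v6:inf,v7:19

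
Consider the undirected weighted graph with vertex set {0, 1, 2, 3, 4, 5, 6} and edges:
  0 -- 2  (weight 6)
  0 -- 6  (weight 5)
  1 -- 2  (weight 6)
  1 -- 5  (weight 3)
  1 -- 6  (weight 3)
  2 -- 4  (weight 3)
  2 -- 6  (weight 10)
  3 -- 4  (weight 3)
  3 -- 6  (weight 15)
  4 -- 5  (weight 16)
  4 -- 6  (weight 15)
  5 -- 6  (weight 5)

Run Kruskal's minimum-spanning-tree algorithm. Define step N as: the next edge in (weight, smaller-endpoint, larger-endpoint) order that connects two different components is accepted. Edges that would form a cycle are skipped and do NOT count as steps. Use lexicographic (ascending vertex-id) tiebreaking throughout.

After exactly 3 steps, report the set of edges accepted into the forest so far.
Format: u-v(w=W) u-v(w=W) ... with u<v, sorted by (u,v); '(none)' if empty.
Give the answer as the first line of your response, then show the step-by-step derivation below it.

1-5(w=3) 1-6(w=3) 2-4(w=3)

step 1: add edge 1-5 (w=3); MST = {1-5(w=3)}
step 2: add edge 1-6 (w=3); MST = {1-5(w=3) 1-6(w=3)}
step 3: add edge 2-4 (w=3); MST = {1-5(w=3) 1-6(w=3) 2-4(w=3)}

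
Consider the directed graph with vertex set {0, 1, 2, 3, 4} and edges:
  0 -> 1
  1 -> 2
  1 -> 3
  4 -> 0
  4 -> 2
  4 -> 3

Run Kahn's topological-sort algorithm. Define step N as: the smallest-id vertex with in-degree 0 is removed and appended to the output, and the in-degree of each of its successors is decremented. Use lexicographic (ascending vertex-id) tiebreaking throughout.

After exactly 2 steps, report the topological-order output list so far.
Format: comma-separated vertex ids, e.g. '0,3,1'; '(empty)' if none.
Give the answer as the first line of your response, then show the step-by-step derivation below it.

4,0

step 1: output 4; order=[4]; indeg=(0,1,1,1,0)
step 2: output 0; order=[4,0]; indeg=(0,0,1,1,0)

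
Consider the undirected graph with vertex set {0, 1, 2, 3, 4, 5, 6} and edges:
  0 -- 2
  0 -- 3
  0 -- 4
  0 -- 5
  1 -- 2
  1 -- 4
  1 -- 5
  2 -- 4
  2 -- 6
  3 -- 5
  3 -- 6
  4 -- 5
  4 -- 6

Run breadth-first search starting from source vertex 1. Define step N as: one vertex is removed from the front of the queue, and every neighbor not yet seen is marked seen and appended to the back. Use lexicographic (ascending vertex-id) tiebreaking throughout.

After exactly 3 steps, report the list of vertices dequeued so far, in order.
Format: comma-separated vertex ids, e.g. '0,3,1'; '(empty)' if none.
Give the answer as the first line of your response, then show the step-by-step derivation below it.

1,2,4

step 1: dequeue 1; queue=[2,4,5]; order=1
step 2: dequeue 2; queue=[4,5,0,6]; order=1,2
step 3: dequeue 4; queue=[5,0,6]; order=1,2,4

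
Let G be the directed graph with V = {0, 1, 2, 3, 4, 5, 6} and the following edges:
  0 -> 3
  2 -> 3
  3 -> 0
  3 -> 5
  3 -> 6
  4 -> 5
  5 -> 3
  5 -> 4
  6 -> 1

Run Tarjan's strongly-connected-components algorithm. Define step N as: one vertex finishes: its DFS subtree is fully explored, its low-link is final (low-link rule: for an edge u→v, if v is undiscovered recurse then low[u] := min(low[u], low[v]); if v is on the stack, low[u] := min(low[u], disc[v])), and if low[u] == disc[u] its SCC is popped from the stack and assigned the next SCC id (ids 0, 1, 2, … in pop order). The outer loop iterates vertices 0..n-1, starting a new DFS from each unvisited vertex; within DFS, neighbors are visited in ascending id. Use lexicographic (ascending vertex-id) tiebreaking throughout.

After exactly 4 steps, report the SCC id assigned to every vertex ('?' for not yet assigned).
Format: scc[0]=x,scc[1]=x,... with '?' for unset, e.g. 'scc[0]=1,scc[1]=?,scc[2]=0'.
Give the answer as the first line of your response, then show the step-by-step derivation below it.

scc[0]=?,scc[1]=0,scc[2]=?,scc[3]=?,scc[4]=?,scc[5]=?,scc[6]=1

step 1: low=(low[0]=0,low[1]=?,low[2]=?,low[3]=0,low[4]=2,low[5]=1,low[6]=?); scc=(scc[0]=?,scc[1]=?,scc[2]=?,scc[3]=?,scc[4]=?,scc[5]=?,scc[6]=?)
step 2: low=(low[0]=0,low[1]=?,low[2]=?,low[3]=0,low[4]=2,low[5]=1,low[6]=?); scc=(scc[0]=?,scc[1]=?,scc[2]=?,scc[3]=?,scc[4]=?,scc[5]=?,scc[6]=?)
step 3: low=(low[0]=0,low[1]=5,low[2]=?,low[3]=0,low[4]=2,low[5]=1,low[6]=4); scc=(scc[0]=?,scc[1]=0,scc[2]=?,scc[3]=?,scc[4]=?,scc[5]=?,scc[6]=?)
step 4: low=(low[0]=0,low[1]=5,low[2]=?,low[3]=0,low[4]=2,low[5]=1,low[6]=4); scc=(scc[0]=?,scc[1]=0,scc[2]=?,scc[3]=?,scc[4]=?,scc[5]=?,scc[6]=1)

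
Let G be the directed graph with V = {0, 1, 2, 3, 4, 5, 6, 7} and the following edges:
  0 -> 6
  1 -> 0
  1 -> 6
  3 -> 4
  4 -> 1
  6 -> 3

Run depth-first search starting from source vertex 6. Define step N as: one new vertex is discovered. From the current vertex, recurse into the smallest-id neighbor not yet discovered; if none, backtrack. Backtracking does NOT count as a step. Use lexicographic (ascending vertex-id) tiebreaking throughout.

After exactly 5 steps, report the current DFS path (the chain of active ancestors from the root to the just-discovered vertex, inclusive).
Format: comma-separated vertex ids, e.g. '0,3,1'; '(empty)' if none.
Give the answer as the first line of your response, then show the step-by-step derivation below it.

6,3,4,1,0

step 1: discover 6; path=6; order=6
step 2: discover 3; path=6>3; order=6,3
step 3: discover 4; path=6>3>4; order=6,3,4
step 4: discover 1; path=6>3>4>1; order=6,3,4,1
step 5: discover 0; path=6>3>4>1>0; order=6,3,4,1,0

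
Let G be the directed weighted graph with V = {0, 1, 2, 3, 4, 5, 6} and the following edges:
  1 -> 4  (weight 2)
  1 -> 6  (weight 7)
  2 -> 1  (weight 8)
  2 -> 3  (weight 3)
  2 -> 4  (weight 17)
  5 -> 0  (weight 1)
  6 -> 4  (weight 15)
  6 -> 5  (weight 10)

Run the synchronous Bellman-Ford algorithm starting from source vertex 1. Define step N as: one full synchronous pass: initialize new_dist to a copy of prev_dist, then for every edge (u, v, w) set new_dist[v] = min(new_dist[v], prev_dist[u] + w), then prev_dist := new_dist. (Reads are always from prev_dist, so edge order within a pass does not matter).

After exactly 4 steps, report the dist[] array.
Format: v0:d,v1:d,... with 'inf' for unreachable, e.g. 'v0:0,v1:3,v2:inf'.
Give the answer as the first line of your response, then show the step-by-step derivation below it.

v0:18,v1:0,v2:inf,v3:inf,v4:2,v5:17,v6:7

step 1: dist = v0:inf,v1:0,v2:inf,v3:inf,v4:2,v5:inf,v6:7
step 2: dist = v0:inf,v1:0,v2:inf,v3:inf,v4:2,v5:17,v6:7
step 3: dist = v0:18,v1:0,v2:inf,v3:inf,v4:2,v5:17,v6:7
step 4: dist = v0:18,v1:0,v2:inf,v3:inf,v4:2,v5:17,v6:7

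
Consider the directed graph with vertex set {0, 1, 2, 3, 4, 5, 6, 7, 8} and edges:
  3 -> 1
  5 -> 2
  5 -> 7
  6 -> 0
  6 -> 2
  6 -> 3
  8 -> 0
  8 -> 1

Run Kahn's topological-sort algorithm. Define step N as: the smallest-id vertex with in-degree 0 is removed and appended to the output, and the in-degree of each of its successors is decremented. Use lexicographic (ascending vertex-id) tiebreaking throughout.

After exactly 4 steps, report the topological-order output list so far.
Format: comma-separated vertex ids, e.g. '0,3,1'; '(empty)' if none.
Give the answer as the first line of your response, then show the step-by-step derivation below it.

4,5,6,2

step 1: output 4; order=[4]; indeg=(2,2,2,1,0,0,0,1,0)
step 2: output 5; order=[4,5]; indeg=(2,2,1,1,0,0,0,0,0)
step 3: output 6; order=[4,5,6]; indeg=(1,2,0,0,0,0,0,0,0)
step 4: output 2; order=[4,5,6,2]; indeg=(1,2,0,0,0,0,0,0,0)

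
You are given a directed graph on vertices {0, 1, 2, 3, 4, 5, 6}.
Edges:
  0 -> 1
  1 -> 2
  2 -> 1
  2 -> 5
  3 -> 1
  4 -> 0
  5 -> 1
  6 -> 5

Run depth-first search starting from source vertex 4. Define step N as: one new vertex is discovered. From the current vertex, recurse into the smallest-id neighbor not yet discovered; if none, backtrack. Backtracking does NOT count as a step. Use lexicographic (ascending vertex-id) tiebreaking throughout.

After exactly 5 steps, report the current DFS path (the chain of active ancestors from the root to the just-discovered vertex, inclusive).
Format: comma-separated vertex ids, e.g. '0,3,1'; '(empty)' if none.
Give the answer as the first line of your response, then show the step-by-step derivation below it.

4,0,1,2,5

step 1: discover 4; path=4; order=4
step 2: discover 0; path=4>0; order=4,0
step 3: discover 1; path=4>0>1; order=4,0,1
step 4: discover 2; path=4>0>1>2; order=4,0,1,2
step 5: discover 5; path=4>0>1>2>5; order=4,0,1,2,5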